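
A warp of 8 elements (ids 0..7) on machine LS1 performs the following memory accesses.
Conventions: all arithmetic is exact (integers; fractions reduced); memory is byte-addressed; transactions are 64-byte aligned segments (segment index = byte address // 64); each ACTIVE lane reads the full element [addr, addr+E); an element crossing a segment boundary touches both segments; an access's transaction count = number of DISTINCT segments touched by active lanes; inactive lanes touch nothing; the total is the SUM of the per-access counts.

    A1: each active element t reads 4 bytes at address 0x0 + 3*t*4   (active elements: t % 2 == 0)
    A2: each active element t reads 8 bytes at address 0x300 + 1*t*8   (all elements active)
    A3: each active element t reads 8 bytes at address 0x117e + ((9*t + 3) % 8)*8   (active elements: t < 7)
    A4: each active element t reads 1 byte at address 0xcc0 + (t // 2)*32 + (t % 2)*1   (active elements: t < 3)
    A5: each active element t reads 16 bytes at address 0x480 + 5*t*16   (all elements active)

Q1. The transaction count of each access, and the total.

A1: 2 transactions
A2: 1 transaction
A3: 2 transactions
A4: 1 transaction
A5: 8 transactions

Answer: 2,1,2,1,8; total 14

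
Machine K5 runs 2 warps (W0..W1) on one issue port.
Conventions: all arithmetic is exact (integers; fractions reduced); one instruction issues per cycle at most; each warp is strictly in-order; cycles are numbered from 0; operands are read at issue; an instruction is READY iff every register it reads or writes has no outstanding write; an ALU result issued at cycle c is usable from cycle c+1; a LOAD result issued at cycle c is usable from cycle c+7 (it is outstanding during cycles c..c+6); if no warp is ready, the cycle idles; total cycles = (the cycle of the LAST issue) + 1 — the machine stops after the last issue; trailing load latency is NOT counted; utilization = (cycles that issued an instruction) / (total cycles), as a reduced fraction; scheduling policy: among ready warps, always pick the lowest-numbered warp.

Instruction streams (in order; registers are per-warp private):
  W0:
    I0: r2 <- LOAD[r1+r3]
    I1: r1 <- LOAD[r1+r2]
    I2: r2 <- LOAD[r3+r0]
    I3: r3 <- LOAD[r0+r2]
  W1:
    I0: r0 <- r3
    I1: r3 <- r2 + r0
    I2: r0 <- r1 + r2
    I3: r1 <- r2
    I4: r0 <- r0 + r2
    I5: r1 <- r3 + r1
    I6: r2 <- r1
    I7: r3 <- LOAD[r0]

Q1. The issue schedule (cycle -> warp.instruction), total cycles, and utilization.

cycle 0: W0.I0
cycle 1: W1.I0
cycle 2: W1.I1
cycle 3: W1.I2
cycle 4: W1.I3
cycle 5: W1.I4
cycle 6: W1.I5
cycle 7: W0.I1
cycle 8: W0.I2
cycle 9: W1.I6
cycle 10: W1.I7
cycle 11: idle
cycle 12: idle
cycle 13: idle
cycle 14: idle
cycle 15: W0.I3

Answer: 16 cycles, utilization 3/4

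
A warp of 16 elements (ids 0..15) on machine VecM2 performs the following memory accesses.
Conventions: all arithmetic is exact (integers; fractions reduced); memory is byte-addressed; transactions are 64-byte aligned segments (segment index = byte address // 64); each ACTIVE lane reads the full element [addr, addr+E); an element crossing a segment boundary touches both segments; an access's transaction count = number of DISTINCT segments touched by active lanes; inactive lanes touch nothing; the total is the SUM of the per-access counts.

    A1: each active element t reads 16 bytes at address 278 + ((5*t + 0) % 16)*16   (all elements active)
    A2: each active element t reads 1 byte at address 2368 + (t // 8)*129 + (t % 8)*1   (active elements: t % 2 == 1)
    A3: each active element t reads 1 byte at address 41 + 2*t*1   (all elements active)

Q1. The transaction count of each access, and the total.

A1: 5 transactions
A2: 2 transactions
A3: 2 transactions

Answer: 5,2,2; total 9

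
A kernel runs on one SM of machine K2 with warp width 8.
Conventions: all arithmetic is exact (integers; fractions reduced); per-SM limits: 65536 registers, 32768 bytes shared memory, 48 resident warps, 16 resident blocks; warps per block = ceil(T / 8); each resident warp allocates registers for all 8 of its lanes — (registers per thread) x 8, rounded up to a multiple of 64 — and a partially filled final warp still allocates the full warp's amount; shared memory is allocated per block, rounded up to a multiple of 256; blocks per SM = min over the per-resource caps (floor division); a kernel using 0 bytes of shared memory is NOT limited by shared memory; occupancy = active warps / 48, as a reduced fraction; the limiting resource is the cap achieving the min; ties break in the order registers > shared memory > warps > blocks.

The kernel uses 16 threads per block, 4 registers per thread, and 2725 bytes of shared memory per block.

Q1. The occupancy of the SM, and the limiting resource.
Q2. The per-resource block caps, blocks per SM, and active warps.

Answer: occupancy 11/24, limited by shared memory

registers: 512 blocks
shared memory: 11 blocks
warps: 24 blocks
blocks: 16 blocks

Answer: 11 blocks, 22 active warps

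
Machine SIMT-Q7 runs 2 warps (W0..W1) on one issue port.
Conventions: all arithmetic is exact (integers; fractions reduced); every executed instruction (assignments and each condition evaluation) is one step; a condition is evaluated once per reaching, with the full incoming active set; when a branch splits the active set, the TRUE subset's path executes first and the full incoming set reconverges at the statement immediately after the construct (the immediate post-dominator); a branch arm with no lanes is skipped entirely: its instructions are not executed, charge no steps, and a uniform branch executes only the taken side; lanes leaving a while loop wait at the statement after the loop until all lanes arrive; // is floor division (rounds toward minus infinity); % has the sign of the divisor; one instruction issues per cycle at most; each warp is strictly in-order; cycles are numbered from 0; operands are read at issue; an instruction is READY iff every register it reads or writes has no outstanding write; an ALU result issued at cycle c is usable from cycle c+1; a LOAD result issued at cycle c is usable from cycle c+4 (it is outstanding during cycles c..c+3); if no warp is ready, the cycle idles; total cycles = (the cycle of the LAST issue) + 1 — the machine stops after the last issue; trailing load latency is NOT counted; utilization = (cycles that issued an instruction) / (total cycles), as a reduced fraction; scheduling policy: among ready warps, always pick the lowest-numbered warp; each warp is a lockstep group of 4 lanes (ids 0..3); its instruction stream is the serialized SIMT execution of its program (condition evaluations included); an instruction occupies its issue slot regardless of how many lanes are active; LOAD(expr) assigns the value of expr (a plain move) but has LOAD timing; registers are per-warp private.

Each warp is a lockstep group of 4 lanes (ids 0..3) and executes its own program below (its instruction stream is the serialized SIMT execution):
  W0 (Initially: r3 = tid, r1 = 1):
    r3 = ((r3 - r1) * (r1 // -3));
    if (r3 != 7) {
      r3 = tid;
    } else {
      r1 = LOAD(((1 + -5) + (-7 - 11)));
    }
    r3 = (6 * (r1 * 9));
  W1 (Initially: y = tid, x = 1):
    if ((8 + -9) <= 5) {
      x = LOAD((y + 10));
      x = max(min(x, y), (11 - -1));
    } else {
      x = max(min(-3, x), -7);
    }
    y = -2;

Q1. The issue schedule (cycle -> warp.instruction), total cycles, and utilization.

cycle 0: W0.I0
cycle 1: W0.I1
cycle 2: W0.I2
cycle 3: W0.I3
cycle 4: W1.I0
cycle 5: W1.I1
cycle 6: idle
cycle 7: idle
cycle 8: idle
cycle 9: W1.I2
cycle 10: W1.I3

Answer: 11 cycles, utilization 8/11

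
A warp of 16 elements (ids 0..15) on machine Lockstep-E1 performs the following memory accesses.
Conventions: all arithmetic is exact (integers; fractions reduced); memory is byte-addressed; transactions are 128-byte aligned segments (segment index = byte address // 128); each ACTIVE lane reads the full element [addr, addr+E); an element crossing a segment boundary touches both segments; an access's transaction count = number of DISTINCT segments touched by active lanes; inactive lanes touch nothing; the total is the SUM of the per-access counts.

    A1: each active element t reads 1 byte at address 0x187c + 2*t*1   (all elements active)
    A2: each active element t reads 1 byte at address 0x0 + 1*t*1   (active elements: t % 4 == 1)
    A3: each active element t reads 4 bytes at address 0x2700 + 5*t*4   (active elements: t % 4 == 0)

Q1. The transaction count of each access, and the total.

A1: 2 transactions
A2: 1 transaction
A3: 2 transactions

Answer: 2,1,2; total 5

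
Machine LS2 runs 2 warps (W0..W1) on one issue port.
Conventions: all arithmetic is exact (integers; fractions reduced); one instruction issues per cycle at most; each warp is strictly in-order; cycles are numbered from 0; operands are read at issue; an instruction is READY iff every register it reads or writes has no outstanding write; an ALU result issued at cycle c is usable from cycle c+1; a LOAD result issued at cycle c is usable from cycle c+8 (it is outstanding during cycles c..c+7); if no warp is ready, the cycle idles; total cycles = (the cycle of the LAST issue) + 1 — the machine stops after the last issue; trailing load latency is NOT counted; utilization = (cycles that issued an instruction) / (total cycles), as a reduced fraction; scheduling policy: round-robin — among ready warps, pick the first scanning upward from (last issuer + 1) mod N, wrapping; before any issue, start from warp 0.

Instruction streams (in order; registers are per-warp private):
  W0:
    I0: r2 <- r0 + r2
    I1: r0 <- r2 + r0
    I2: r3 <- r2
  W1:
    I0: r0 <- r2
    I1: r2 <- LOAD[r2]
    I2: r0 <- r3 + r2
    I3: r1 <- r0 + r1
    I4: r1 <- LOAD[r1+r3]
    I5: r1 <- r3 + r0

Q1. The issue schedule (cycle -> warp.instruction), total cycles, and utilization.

cycle 0: W0.I0
cycle 1: W1.I0
cycle 2: W0.I1
cycle 3: W1.I1
cycle 4: W0.I2
cycle 5: idle
cycle 6: idle
cycle 7: idle
cycle 8: idle
cycle 9: idle
cycle 10: idle
cycle 11: W1.I2
cycle 12: W1.I3
cycle 13: W1.I4
cycle 14: idle
cycle 15: idle
cycle 16: idle
cycle 17: idle
cycle 18: idle
cycle 19: idle
cycle 20: idle
cycle 21: W1.I5

Answer: 22 cycles, utilization 9/22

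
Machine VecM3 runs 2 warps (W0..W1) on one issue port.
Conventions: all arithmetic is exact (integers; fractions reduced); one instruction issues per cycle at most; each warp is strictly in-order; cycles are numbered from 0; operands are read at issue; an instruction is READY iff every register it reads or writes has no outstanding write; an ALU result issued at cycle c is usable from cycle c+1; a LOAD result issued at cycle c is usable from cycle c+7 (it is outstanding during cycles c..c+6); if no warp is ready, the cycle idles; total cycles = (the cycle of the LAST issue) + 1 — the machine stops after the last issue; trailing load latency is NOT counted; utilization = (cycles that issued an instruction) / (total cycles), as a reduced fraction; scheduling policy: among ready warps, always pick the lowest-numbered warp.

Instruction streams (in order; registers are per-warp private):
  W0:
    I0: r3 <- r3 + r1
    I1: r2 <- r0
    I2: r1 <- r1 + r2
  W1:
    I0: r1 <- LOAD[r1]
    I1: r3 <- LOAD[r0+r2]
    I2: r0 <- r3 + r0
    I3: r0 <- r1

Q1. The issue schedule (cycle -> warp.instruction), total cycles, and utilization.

cycle 0: W0.I0
cycle 1: W0.I1
cycle 2: W0.I2
cycle 3: W1.I0
cycle 4: W1.I1
cycle 5: idle
cycle 6: idle
cycle 7: idle
cycle 8: idle
cycle 9: idle
cycle 10: idle
cycle 11: W1.I2
cycle 12: W1.I3

Answer: 13 cycles, utilization 7/13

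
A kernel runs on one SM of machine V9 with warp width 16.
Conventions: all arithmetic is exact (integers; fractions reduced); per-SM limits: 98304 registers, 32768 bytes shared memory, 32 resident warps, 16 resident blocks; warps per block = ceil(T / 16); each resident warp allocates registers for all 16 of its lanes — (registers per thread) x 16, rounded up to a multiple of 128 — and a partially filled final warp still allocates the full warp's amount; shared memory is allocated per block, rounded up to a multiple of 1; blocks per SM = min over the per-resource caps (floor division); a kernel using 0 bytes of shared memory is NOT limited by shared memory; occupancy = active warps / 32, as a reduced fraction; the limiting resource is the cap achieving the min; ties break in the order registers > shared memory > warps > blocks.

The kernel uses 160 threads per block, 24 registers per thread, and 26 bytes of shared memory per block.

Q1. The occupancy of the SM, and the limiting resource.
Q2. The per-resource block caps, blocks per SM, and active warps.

Answer: occupancy 15/16, limited by warps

registers: 25 blocks
shared memory: 1260 blocks
warps: 3 blocks
blocks: 16 blocks

Answer: 3 blocks, 30 active warps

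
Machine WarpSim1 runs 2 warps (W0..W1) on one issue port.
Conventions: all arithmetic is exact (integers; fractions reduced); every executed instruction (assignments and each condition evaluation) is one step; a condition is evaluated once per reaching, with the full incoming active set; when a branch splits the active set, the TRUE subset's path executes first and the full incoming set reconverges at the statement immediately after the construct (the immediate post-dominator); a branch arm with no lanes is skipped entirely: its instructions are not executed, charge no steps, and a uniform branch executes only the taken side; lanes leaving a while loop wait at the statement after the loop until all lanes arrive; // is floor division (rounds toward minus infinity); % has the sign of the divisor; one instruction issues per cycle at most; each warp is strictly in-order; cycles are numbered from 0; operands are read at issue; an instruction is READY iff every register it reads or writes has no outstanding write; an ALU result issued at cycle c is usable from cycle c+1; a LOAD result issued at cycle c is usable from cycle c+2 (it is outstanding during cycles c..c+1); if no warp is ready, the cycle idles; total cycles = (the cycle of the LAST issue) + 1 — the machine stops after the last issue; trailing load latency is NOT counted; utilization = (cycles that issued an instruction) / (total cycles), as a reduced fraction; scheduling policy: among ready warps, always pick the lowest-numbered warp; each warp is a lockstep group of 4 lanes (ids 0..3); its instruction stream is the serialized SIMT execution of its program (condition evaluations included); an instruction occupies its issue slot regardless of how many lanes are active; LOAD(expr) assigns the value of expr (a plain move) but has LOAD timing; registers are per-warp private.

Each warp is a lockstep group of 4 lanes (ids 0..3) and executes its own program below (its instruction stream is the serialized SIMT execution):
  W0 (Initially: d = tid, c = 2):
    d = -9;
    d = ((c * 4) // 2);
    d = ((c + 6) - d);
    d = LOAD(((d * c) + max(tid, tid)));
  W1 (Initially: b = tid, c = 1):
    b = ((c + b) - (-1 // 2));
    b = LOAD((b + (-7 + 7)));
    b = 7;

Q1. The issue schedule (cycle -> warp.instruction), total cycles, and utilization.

cycle 0: W0.I0
cycle 1: W0.I1
cycle 2: W0.I2
cycle 3: W0.I3
cycle 4: W1.I0
cycle 5: W1.I1
cycle 6: idle
cycle 7: W1.I2

Answer: 8 cycles, utilization 7/8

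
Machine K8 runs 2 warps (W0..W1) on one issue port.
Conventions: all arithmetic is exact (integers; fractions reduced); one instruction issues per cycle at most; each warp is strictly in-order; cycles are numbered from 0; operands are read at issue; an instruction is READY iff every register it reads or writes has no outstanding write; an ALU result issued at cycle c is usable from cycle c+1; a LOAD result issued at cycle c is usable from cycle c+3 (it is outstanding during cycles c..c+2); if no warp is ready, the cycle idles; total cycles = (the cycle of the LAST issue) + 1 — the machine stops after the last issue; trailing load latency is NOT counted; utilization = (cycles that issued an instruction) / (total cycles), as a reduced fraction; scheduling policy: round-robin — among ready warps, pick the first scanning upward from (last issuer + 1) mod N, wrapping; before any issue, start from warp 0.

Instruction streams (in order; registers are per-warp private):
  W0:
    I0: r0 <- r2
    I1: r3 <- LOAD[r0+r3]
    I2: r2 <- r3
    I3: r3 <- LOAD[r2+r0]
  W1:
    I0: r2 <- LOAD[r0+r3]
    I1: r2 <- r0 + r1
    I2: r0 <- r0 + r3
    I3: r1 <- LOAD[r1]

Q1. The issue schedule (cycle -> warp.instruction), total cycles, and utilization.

cycle 0: W0.I0
cycle 1: W1.I0
cycle 2: W0.I1
cycle 3: idle
cycle 4: W1.I1
cycle 5: W0.I2
cycle 6: W1.I2
cycle 7: W0.I3
cycle 8: W1.I3

Answer: 9 cycles, utilization 8/9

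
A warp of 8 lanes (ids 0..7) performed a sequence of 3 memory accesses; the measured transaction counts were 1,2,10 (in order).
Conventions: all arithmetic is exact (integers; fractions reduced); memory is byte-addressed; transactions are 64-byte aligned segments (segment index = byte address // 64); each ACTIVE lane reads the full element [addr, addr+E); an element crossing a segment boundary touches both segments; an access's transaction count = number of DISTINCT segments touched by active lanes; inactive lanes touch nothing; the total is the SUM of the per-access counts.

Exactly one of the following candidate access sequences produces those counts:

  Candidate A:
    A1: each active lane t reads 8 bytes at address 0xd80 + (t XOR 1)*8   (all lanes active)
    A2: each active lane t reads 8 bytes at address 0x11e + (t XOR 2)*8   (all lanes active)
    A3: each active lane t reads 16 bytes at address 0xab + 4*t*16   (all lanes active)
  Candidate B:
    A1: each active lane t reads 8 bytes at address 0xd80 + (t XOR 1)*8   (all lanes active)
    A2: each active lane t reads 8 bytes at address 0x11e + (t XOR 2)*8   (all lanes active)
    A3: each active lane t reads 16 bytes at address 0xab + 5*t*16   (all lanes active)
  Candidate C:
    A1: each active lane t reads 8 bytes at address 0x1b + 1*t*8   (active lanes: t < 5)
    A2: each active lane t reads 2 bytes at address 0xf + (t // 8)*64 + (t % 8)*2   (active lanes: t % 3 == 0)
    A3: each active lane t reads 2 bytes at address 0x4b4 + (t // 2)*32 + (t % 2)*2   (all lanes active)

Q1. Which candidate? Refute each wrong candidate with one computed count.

A: A3 gives 8 transactions, not 10
C: A1 gives 2 transactions, not 1
B: all counts match (1,2,10)

Answer: B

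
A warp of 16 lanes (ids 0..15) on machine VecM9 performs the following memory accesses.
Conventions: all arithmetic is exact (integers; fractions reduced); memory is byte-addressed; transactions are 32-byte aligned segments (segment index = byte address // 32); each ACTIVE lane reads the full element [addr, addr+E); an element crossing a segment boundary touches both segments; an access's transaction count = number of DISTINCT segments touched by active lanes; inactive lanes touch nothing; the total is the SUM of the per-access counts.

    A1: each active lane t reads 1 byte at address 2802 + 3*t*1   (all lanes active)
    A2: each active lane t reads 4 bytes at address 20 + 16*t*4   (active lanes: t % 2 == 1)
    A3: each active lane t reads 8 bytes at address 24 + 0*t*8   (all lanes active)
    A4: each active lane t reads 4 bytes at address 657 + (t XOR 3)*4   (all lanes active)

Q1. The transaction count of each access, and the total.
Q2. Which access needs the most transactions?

A1: 2 transactions
A2: 8 transactions
A3: 1 transaction
A4: 3 transactions

Answer: 2,8,1,3; total 14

Answer: A2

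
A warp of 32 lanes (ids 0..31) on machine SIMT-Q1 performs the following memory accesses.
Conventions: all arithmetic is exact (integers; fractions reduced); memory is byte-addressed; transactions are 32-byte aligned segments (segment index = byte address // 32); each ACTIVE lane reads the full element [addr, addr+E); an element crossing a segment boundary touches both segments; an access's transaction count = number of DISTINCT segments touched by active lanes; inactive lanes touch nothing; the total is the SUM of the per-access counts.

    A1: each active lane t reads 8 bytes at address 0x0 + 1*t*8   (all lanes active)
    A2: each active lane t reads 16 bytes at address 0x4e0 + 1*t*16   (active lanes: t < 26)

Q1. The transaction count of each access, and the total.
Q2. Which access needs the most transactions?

A1: 8 transactions
A2: 13 transactions

Answer: 8,13; total 21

Answer: A2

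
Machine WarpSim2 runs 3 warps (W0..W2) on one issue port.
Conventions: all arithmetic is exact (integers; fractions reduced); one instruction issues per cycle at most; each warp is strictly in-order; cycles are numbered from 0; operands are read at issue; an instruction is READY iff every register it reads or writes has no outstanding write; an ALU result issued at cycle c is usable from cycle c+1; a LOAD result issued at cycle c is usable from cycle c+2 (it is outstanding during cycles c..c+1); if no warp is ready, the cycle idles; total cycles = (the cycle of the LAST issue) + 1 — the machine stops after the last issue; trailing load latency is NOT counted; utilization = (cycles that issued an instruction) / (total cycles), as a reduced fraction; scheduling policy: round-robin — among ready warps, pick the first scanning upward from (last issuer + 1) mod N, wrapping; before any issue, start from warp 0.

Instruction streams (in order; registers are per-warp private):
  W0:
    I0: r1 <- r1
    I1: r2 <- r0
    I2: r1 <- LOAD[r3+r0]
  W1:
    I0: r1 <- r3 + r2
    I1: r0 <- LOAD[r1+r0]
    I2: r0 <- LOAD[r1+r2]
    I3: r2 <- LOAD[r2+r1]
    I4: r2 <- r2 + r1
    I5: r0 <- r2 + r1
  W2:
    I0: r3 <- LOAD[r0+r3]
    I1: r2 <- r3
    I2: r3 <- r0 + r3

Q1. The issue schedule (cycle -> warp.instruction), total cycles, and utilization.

cycle 0: W0.I0
cycle 1: W1.I0
cycle 2: W2.I0
cycle 3: W0.I1
cycle 4: W1.I1
cycle 5: W2.I1
cycle 6: W0.I2
cycle 7: W1.I2
cycle 8: W2.I2
cycle 9: W1.I3
cycle 10: idle
cycle 11: W1.I4
cycle 12: W1.I5

Answer: 13 cycles, utilization 12/13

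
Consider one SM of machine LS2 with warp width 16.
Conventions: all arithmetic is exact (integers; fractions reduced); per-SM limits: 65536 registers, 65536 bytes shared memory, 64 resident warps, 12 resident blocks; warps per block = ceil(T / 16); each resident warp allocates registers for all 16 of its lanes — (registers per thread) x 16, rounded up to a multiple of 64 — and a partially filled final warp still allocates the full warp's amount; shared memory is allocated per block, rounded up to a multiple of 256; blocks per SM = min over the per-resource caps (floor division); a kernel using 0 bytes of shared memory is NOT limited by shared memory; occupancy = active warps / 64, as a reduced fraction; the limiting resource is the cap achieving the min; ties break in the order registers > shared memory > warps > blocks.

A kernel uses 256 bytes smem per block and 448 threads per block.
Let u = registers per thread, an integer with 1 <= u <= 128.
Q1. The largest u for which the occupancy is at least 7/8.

Answer: u = 72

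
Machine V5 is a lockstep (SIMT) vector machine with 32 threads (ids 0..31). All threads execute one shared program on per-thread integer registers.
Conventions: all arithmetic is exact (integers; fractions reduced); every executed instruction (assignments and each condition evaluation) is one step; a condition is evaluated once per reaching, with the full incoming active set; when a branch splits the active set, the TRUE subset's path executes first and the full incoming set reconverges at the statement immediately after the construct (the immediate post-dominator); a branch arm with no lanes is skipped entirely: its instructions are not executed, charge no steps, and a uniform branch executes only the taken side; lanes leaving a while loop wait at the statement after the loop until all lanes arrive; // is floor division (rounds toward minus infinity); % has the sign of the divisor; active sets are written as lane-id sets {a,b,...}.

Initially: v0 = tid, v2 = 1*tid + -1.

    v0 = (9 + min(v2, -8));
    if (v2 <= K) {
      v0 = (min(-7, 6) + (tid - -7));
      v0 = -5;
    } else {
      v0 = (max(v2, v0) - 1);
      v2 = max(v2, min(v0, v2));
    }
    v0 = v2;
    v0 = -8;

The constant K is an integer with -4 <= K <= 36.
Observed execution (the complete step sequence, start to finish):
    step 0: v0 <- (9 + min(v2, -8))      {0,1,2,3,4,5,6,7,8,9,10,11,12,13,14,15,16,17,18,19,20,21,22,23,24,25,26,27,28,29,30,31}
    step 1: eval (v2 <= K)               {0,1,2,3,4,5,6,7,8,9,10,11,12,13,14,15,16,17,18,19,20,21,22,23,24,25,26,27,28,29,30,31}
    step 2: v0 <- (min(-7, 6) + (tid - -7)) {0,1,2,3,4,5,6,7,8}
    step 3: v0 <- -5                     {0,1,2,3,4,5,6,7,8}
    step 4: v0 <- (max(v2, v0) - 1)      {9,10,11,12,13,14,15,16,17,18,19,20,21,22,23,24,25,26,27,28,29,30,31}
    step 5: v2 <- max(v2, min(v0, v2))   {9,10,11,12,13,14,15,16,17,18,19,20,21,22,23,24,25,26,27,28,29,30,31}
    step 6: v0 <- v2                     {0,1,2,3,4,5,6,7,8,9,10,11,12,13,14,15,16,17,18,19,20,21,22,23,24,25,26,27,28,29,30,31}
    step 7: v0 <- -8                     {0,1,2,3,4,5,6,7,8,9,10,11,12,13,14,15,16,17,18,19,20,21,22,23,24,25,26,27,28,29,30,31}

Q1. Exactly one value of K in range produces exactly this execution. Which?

Answer: K = 7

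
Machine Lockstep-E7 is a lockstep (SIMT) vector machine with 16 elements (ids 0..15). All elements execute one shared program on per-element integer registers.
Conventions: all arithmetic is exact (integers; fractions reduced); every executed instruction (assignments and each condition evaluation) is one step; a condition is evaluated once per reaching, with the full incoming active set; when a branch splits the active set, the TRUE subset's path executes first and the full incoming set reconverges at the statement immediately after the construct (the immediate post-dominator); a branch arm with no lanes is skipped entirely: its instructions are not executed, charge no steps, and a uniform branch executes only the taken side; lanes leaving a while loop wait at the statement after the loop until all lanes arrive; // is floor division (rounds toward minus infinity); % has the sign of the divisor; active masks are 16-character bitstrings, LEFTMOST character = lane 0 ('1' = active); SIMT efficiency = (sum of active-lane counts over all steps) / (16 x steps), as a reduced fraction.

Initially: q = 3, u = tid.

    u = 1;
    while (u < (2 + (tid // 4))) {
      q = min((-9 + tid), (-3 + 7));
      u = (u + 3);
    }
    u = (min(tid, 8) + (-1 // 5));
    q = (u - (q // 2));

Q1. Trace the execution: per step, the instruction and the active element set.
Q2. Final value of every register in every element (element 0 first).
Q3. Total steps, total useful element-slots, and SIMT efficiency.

step 0: u <- 1                       1111111111111111
step 1: eval (u < (2 + (tid // 4)))  1111111111111111
step 2: q <- min((-9 + tid), (-3 + 7)) 1111111111111111
step 3: u <- (u + 3)                 1111111111111111
step 4: eval (u < (2 + (tid // 4)))  1111111111111111
step 5: q <- min((-9 + tid), (-3 + 7)) 0000000000001111
step 6: u <- (u + 3)                 0000000000001111
step 7: eval (u < (2 + (tid // 4)))  0000000000001111
step 8: u <- (min(tid, 8) + (-1 // 5)) 1111111111111111
step 9: q <- (u - (q // 2))          1111111111111111

Answer: 10 steps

q: 4,4,5,5,6,6,7,7,8,7,7,6,6,5,5,5
u: -1,0,1,2,3,4,5,6,7,7,7,7,7,7,7,7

steps = 10; useful = 124; efficiency = 124/160 = 31/40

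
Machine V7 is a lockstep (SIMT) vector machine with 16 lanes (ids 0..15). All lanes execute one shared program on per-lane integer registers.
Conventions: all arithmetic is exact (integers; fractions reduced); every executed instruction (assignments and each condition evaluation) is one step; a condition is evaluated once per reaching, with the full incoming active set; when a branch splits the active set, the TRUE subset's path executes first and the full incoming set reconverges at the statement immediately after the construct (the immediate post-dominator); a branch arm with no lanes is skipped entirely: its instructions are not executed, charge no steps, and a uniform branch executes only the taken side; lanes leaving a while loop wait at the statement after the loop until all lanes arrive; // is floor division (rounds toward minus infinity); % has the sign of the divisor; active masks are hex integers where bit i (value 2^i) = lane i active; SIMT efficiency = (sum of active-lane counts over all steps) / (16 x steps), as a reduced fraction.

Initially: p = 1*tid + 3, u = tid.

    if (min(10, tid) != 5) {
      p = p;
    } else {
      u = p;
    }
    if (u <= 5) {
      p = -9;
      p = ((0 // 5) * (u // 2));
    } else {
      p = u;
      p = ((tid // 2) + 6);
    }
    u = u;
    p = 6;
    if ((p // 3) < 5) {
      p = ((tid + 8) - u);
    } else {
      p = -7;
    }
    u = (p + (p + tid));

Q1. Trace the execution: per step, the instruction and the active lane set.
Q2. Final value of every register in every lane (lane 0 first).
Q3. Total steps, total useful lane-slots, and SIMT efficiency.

step 0: eval (min(10, tid) != 5)     0xffff
step 1: p <- p                       0xffdf
step 2: u <- p                       0x0020
step 3: eval (u <= 5)                0xffff
step 4: p <- -9                      0x001f
step 5: p <- ((0 // 5) * (u // 2))   0x001f
step 6: p <- u                       0xffe0
step 7: p <- ((tid // 2) + 6)        0xffe0
step 8: u <- u                       0xffff
step 9: p <- 6                       0xffff
step 10: eval ((p // 3) < 5)          0xffff
step 11: p <- ((tid + 8) - u)         0xffff
step 12: u <- (p + (p + tid))         0xffff

Answer: 13 steps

p: 8,8,8,8,8,5,8,8,8,8,8,8,8,8,8,8
u: 16,17,18,19,20,15,22,23,24,25,26,27,28,29,30,31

steps = 13; useful = 160; efficiency = 160/208 = 10/13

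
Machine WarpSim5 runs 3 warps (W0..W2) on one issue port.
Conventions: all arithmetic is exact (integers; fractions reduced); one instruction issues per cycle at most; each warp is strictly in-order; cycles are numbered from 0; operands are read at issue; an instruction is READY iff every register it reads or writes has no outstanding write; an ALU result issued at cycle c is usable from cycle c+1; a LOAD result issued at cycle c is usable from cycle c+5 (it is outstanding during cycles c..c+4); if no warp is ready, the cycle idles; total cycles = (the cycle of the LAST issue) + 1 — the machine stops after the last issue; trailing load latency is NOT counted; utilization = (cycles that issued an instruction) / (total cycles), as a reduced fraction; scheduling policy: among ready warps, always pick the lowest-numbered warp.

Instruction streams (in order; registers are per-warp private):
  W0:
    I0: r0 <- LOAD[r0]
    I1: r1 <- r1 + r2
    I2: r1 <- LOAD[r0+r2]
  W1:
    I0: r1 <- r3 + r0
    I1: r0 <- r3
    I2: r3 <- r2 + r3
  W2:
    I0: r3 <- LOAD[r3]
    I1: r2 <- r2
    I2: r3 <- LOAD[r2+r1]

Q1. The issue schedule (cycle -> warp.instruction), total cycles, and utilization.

cycle 0: W0.I0
cycle 1: W0.I1
cycle 2: W1.I0
cycle 3: W1.I1
cycle 4: W1.I2
cycle 5: W0.I2
cycle 6: W2.I0
cycle 7: W2.I1
cycle 8: idle
cycle 9: idle
cycle 10: idle
cycle 11: W2.I2

Answer: 12 cycles, utilization 3/4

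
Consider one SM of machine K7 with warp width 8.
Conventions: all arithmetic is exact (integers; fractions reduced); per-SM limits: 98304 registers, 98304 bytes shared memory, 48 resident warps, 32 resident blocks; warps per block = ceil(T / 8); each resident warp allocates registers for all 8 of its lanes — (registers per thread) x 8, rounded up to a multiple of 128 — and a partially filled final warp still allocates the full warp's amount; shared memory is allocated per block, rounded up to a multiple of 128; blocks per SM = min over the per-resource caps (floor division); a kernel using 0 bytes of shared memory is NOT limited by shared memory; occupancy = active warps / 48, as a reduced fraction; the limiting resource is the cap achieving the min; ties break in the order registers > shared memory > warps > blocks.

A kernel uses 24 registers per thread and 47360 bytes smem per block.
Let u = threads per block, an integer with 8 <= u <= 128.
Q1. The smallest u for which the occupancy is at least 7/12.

Answer: u = 105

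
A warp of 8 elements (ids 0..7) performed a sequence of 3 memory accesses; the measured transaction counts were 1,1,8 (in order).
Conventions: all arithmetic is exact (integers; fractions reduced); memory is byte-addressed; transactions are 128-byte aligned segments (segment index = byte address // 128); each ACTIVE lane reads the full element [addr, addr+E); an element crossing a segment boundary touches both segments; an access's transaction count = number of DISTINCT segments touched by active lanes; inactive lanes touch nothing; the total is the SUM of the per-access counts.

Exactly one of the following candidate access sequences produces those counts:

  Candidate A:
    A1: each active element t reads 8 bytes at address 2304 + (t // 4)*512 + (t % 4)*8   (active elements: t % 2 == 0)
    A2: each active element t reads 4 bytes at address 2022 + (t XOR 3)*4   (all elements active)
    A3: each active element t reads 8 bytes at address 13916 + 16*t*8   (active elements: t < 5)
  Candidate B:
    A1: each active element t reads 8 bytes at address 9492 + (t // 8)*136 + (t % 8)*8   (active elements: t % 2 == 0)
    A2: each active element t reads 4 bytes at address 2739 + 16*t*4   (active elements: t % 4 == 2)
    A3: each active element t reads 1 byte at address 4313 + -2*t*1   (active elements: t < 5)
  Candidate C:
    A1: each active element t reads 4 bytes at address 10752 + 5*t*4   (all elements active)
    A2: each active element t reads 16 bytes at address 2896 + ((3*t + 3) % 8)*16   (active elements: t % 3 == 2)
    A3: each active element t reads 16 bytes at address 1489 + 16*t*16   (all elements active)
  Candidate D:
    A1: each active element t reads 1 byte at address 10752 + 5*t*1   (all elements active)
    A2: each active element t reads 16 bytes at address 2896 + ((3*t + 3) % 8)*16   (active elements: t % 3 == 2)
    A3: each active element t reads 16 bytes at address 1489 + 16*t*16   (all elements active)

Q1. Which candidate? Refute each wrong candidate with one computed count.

A: A1 gives 2 transactions, not 1
B: A2 gives 2 transactions, not 1
C: A1 gives 2 transactions, not 1
D: all counts match (1,1,8)

Answer: D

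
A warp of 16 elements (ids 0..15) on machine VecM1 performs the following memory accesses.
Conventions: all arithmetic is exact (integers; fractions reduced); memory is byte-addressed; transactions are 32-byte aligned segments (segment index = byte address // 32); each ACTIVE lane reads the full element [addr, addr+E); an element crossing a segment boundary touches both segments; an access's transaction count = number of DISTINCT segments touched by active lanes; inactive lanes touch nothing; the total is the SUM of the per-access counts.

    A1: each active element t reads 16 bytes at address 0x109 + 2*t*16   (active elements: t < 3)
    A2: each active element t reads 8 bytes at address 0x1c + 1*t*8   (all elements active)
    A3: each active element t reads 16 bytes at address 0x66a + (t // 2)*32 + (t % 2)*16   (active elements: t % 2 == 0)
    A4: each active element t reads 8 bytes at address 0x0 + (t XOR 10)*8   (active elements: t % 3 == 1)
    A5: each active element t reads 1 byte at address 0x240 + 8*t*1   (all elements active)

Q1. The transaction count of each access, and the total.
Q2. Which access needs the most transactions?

A1: 3 transactions
A2: 5 transactions
A3: 8 transactions
A4: 4 transactions
A5: 4 transactions

Answer: 3,5,8,4,4; total 24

Answer: A3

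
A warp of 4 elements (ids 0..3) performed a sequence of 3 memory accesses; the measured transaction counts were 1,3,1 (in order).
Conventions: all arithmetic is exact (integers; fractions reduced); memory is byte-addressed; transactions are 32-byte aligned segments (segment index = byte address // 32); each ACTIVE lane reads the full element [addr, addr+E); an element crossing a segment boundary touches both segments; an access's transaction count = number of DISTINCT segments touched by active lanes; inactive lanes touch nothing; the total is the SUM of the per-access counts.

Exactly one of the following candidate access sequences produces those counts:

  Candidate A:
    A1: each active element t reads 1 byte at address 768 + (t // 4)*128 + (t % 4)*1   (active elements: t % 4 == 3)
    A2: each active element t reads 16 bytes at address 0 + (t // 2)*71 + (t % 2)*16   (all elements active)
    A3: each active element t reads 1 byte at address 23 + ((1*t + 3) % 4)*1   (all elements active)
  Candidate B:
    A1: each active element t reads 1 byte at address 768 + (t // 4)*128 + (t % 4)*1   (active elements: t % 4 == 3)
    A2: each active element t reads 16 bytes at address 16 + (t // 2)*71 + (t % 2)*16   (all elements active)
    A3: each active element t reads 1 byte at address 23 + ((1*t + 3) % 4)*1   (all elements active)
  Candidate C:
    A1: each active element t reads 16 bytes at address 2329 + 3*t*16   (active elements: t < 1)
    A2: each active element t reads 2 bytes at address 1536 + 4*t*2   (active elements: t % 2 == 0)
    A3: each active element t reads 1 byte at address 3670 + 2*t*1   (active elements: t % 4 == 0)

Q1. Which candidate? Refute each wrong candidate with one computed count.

B: A2 gives 4 transactions, not 3
C: A1 gives 2 transactions, not 1
A: all counts match (1,3,1)

Answer: A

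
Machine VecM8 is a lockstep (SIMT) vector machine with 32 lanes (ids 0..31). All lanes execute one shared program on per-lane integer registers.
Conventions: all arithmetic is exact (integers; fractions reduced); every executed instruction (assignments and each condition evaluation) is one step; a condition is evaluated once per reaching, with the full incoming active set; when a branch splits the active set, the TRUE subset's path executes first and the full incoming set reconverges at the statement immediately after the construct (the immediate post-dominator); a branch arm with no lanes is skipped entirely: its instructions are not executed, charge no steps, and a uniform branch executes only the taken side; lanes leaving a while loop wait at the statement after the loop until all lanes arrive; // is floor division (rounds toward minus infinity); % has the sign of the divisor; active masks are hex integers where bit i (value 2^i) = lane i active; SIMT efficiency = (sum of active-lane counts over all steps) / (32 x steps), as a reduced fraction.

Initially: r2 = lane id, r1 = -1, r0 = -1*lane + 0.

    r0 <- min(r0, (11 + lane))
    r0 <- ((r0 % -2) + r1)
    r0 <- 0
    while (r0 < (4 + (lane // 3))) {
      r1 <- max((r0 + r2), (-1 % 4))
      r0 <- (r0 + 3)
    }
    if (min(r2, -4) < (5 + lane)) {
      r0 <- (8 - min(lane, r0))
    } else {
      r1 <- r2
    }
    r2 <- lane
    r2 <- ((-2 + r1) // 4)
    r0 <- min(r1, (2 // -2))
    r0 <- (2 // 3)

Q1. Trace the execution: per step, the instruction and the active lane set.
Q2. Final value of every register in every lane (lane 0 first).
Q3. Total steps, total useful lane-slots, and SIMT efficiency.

step 0: r0 <- min(r0, (11 + lane))   0xffffffff
step 1: r0 <- ((r0 % -2) + r1)       0xffffffff
step 2: r0 <- 0                      0xffffffff
step 3: eval (r0 < (4 + (lane // 3))) 0xffffffff
step 4: r1 <- max((r0 + r2), (-1 % 4)) 0xffffffff
step 5: r0 <- (r0 + 3)               0xffffffff
step 6: eval (r0 < (4 + (lane // 3))) 0xffffffff
step 7: r1 <- max((r0 + r2), (-1 % 4)) 0xffffffff
step 8: r0 <- (r0 + 3)               0xffffffff
step 9: eval (r0 < (4 + (lane // 3))) 0xffffffff
step 10: r1 <- max((r0 + r2), (-1 % 4)) 0xfffffe00
step 11: r0 <- (r0 + 3)               0xfffffe00
step 12: eval (r0 < (4 + (lane // 3))) 0xfffffe00
step 13: r1 <- max((r0 + r2), (-1 % 4)) 0xfffc0000
step 14: r0 <- (r0 + 3)               0xfffc0000
step 15: eval (r0 < (4 + (lane // 3))) 0xfffc0000
step 16: r1 <- max((r0 + r2), (-1 % 4)) 0xf8000000
step 17: r0 <- (r0 + 3)               0xf8000000
step 18: eval (r0 < (4 + (lane // 3))) 0xf8000000
step 19: eval (min(r2, -4) < (5 + lane)) 0xffffffff
step 20: r0 <- (8 - min(lane, r0))    0xffffffff
step 21: r2 <- lane                   0xffffffff
step 22: r2 <- ((-2 + r1) // 4)       0xffffffff
step 23: r0 <- min(r1, (2 // -2))     0xffffffff
step 24: r0 <- (2 // 3)               0xffffffff

Answer: 25 steps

r2: 0,0,0,1,1,1,1,2,2,3,3,3,4,4,4,4,5,5,6,6,6,7,7,7,7,8,8,9,9,9,10,10
r1: 3,4,5,6,7,8,9,10,11,15,16,17,18,19,20,21,22,23,27,28,29,30,31,32,33,34,35,39,40,41,42,43
r0: 0,0,0,0,0,0,0,0,0,0,0,0,0,0,0,0,0,0,0,0,0,0,0,0,0,0,0,0,0,0,0,0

steps = 25; useful = 638; efficiency = 638/800 = 319/400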